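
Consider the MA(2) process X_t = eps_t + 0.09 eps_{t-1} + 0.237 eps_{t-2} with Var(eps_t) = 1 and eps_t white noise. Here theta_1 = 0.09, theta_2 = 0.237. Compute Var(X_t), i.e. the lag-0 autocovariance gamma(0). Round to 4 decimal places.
\gamma(0) = 1.0643

For an MA(q) process X_t = eps_t + sum_i theta_i eps_{t-i} with
Var(eps_t) = sigma^2, the variance is
  gamma(0) = sigma^2 * (1 + sum_i theta_i^2).
  sum_i theta_i^2 = (0.09)^2 + (0.237)^2 = 0.0081 + 0.056169 = 0.064269.
  gamma(0) = 1 * (1 + 0.064269) = 1 * 1.064269 = 1.064269, which rounds to 1.0643.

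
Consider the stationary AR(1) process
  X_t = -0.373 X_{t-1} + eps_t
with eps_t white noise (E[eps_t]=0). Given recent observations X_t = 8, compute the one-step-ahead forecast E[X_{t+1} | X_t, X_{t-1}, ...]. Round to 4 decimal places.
E[X_{t+1} \mid \mathcal F_t] = -2.9840

For an AR(p) model X_t = c + sum_i phi_i X_{t-i} + eps_t, the
one-step-ahead conditional mean is
  E[X_{t+1} | X_t, ...] = c + sum_i phi_i X_{t+1-i}.
Substitute known values:
  E[X_{t+1} | ...] = (-0.373) * (8)
                   = -2.9840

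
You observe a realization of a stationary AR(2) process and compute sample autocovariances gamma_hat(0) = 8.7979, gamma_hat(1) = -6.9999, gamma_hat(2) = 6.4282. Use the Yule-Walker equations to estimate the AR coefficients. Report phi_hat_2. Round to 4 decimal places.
\hat\phi_{2} = 0.2660

The Yule-Walker equations for an AR(p) process read, in matrix form,
  Gamma_p phi = r_p,   with   (Gamma_p)_{ij} = gamma(|i - j|),
                       (r_p)_i = gamma(i),   i,j = 1..p.
Substitute the sample gammas (Toeplitz matrix and right-hand side of size 2):
  Gamma_p = [[8.7979, -6.9999], [-6.9999, 8.7979]]
  r_p     = [-6.9999, 6.4282]
Written out:
  8.7979 phi_1 - 6.9999 phi_2 = -6.9999
  -6.9999 phi_1 + 8.7979 phi_2 = 6.4282
Solve by Cramer's rule:
  det = gamma(0)^2 - gamma(1)^2 = (8.7979)^2 - (-6.9999)^2 = 77.40304441 - 48.99860001 = 28.4044444
  phi_hat_1 = [gamma(1) gamma(0) - gamma(1) gamma(2)] / det = [(-6.9999)(8.7979) - (-6.9999)(6.4282)] / 28.4044444 = -16.58766303 / 28.4044444 = -0.584
  phi_hat_2 = [gamma(0) gamma(2) - gamma(1)^2] / det = [(8.7979)(6.4282) - (-6.9999)^2] / 28.4044444 = 7.55606077 / 28.4044444 = 0.266
So phi_hat = [-0.5840, 0.2660].
Therefore phi_hat_2 = 0.2660.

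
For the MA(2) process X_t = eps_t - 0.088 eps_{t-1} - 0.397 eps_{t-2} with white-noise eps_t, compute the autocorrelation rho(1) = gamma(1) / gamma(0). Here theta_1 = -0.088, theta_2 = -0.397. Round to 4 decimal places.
\rho(1) = -0.0455

For an MA(q) process with theta_0 = 1, the autocovariance is
  gamma(k) = sigma^2 * sum_{i=0..q-k} theta_i * theta_{i+k},
and rho(k) = gamma(k) / gamma(0). Sigma^2 cancels.
  numerator   = (1)*(-0.088) + (-0.088)*(-0.397) = -0.053064.
  denominator = (1)^2 + (-0.088)^2 + (-0.397)^2 = 1.165353.
  rho(1) = -0.053064 / 1.165353 = -0.0455.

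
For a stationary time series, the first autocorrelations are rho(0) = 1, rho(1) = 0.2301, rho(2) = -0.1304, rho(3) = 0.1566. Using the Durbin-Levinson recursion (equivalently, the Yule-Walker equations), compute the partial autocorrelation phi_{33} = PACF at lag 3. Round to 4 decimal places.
\phi_{33} = 0.2600

The PACF at lag k is phi_{kk}, the last component of the solution
to the Yule-Walker system G_k phi = r_k where
  (G_k)_{ij} = rho(|i - j|), (r_k)_i = rho(i), i,j = 1..k.
Equivalently, Durbin-Levinson gives phi_{kk} iteratively:
  phi_{11} = rho(1)
  phi_{kk} = [rho(k) - sum_{j=1..k-1} phi_{k-1,j} rho(k-j)]
            / [1 - sum_{j=1..k-1} phi_{k-1,j} rho(j)],
  phi_{k,j} = phi_{k-1,j} - phi_{kk} phi_{k-1,k-j},  j = 1..k-1.
Step k = 1:
  phi_11 = rho(1) = 0.2301.
Step k = 2:
  phi_22 = [rho(2) - phi_11 rho(1)] / [1 - phi_11 rho(1)] = [-0.1304 - (0.2301)(0.2301)] / [1 - (0.2301)(0.2301)]
         = -0.18334601 / 0.94705399 = -0.193596.
  Update: phi_21 = phi_11 - phi_22 phi_11 = 0.2301 - (-0.193596)(0.2301) = 0.274646.
Step k = 3:
  phi_33 = [rho(3) - phi_21 rho(2) - phi_22 rho(1)] / [1 - phi_21 rho(1) - phi_22 rho(2)]
    numerator   = 0.1566 - (0.274646)(-0.1304) - (-0.193596)(0.2301) = 0.23696038
    denominator = 1 - (0.274646)(0.2301) - (-0.193596)(-0.1304) = 0.91155891
  phi_33 = 0.23696038 / 0.91155891 = 0.26.
Therefore phi_{33} = 0.2600.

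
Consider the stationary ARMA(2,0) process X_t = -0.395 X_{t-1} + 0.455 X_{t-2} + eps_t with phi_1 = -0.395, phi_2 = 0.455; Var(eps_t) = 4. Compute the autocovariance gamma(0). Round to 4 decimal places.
\gamma(0) = 10.6261

Multiply the model equation by X_{t-k} and take expectations. With theta_0 = psi_0 = 1 and psi_j the MA(infinity) weights, this gives
  gamma(k) - sum_i phi_i gamma(k-i) = c_k,
  c_k = sigma^2 * sum_{j=k..q} theta_j psi_{j-k}   (c_k = 0 for k > q),
using gamma(-m) = gamma(m).
Pure AR (q = 0): c_0 = sigma^2 = 4, c_k = 0 for k >= 1.
Equations for k = 0, 1, 2 (AR order 2, c_2 = 0):
  (E0) gamma(0) = phi_1 gamma(1) + phi_2 gamma(2) + c_0
  (E1) gamma(1) = phi_1 gamma(0) + phi_2 gamma(1) + c_1
  (E2) gamma(2) = phi_1 gamma(1) + phi_2 gamma(0)
From (E1): gamma(1) = A gamma(0) + B with
  A = phi_1 / (1 - phi_2) = -0.395 / 0.545 = -0.724771,   B = c_1 / (1 - phi_2) = 0 / 0.545 = 0.
Insert (E2) into (E0): gamma(0) (1 - phi_2^2) = phi_1 (1 + phi_2) gamma(1) + c_0.
  phi_1 (1 + phi_2) = (-0.395)(1.455) = -0.574725,   1 - phi_2^2 = 0.792975.
Replace gamma(1) by A gamma(0) + B and collect gamma(0):
  gamma(0) [0.792975 - (-0.574725)(-0.724771)] = c_0 = 4
  gamma(0) * 0.376431 = 4
  gamma(0) = 4 / 0.376431 = 10.626112.
Therefore gamma(0) = 10.6261 (to 4 decimal places).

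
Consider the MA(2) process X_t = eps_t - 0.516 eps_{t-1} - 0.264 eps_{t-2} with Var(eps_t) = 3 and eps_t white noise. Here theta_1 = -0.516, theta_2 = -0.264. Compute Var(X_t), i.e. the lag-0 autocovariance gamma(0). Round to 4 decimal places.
\gamma(0) = 4.0079

For an MA(q) process X_t = eps_t + sum_i theta_i eps_{t-i} with
Var(eps_t) = sigma^2, the variance is
  gamma(0) = sigma^2 * (1 + sum_i theta_i^2).
  sum_i theta_i^2 = (-0.516)^2 + (-0.264)^2 = 0.266256 + 0.069696 = 0.335952.
  gamma(0) = 3 * (1 + 0.335952) = 3 * 1.335952 = 4.007856, which rounds to 4.0079.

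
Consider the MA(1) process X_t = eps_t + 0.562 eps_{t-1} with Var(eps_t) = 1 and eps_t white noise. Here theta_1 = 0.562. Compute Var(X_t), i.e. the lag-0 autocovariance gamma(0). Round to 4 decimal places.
\gamma(0) = 1.3158

For an MA(q) process X_t = eps_t + sum_i theta_i eps_{t-i} with
Var(eps_t) = sigma^2, the variance is
  gamma(0) = sigma^2 * (1 + sum_i theta_i^2).
  sum_i theta_i^2 = (0.562)^2 = 0.315844.
  gamma(0) = 1 * (1 + 0.315844) = 1 * 1.315844 = 1.315844, which rounds to 1.3158.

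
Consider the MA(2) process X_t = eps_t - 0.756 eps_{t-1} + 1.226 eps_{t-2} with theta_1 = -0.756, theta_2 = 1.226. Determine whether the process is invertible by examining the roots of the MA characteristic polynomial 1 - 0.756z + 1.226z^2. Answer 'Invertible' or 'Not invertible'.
\text{Not invertible}

The MA(q) characteristic polynomial is P(z) = 1 - 0.756z + 1.226z^2.
Invertibility requires all roots to lie outside the unit circle, i.e. |z| > 1 for every root.
Set 1 + (-0.756) z + (1.226) z^2 = 0, i.e. a z^2 + b z + c = 0 with a = 1.226, b = -0.756, c = 1.
Discriminant D = b^2 - 4ac = (-0.756)^2 - 4*(1.226)*1 = 0.571536 - (4.904) = -4.332464.
D < 0, so the roots are the complex-conjugate pair z = (-b +/- i sqrt(-D)) / (2a) = 0.3083 +/- 0.8489i.
For a conjugate pair |z|^2 = z * conj(z) = (product of roots) = c/a = 1/(1.226) = 0.815661, so |z| = sqrt(0.815661) = 0.9031 for both roots.
Moduli of all roots: 0.9031, 0.9031.
All moduli strictly greater than 1? No.
Verdict: Not invertible.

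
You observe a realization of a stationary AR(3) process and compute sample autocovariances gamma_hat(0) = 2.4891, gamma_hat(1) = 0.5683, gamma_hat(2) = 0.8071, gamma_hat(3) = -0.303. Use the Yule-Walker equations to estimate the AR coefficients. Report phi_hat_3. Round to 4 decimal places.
\hat\phi_{3} = -0.2760

The Yule-Walker equations for an AR(p) process read, in matrix form,
  Gamma_p phi = r_p,   with   (Gamma_p)_{ij} = gamma(|i - j|),
                       (r_p)_i = gamma(i),   i,j = 1..p.
Substitute the sample gammas (Toeplitz matrix and right-hand side of size 3):
  Gamma_p = [[2.4891, 0.5683, 0.8071], [0.5683, 2.4891, 0.5683], [0.8071, 0.5683, 2.4891]]
  r_p     = [0.5683, 0.8071, -0.303]
Written out (R1..R3):
  (R1) 2.4891 phi_1 + 0.5683 phi_2 + 0.8071 phi_3 = 0.5683
  (R2) 0.5683 phi_1 + 2.4891 phi_2 + 0.5683 phi_3 = 0.8071
  (R3) 0.8071 phi_1 + 0.5683 phi_2 + 2.4891 phi_3 = -0.303
Gaussian elimination:
  R2 <- R2 - (0.5683/2.4891) R1 = R2 - (0.228315) R1:  2.359348 phi_2 + 0.384027 phi_3 = 0.677348
  R3 <- R3 - (0.8071/2.4891) R1 = R3 - (0.324254) R1:  0.384027 phi_2 + 2.227395 phi_3 = -0.487273
  R3 <- R3 - (0.384027/2.359348) R2 = R3 - (0.162768) R2:  2.164888 phi_3 = -0.597524
Back-substitution:
  phi_hat_3 = -0.597524 / 2.164888 = -0.276007
  phi_hat_2 = (0.677348 - (0.384027)(-0.276007)) / 2.359348 = 0.332016
  phi_hat_1 = (0.5683 - (0.5683)(0.332016) - (0.8071)(-0.276007)) / 2.4891 = 0.242007
So phi_hat = [0.2420, 0.3320, -0.2760].
Therefore phi_hat_3 = -0.2760.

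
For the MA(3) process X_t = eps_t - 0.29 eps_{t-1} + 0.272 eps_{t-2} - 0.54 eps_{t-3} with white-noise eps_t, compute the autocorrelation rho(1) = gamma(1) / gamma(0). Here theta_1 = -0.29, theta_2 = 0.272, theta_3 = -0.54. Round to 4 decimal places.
\rho(1) = -0.3558

For an MA(q) process with theta_0 = 1, the autocovariance is
  gamma(k) = sigma^2 * sum_{i=0..q-k} theta_i * theta_{i+k},
and rho(k) = gamma(k) / gamma(0). Sigma^2 cancels.
  numerator   = (1)*(-0.29) + (-0.29)*(0.272) + (0.272)*(-0.54) = -0.51576.
  denominator = (1)^2 + (-0.29)^2 + (0.272)^2 + (-0.54)^2 = 1.449684.
  rho(1) = -0.51576 / 1.449684 = -0.3558.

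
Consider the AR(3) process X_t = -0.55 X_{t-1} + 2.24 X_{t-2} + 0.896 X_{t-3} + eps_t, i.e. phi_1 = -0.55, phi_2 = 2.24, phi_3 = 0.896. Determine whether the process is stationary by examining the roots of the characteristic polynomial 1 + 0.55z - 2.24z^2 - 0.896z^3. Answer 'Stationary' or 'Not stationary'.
\text{Not stationary}

The AR(p) characteristic polynomial is P(z) = 1 + 0.55z - 2.24z^2 - 0.896z^3.
Stationarity requires all roots to lie outside the unit circle, i.e. |z| > 1 for every root.
Degree 3: look for a simple real root z0 first, then factor out (1 - z/z0) and solve the remaining quadratic.
Testing z0 = -0.625: P(-0.625) = 1 + (0.55)(-0.625) + (-2.24)(-0.625)^2 + (-0.896)(-0.625)^3
  = 1 + (-0.34375) + (-0.875) + (0.21875) = 0.  So z_0 = -0.625 is a root, |z_0| = 0.625.
Divide out the factor (1 + 1.6 z) = (1 - z/z0) (since 1/z0 = -1.6):
  P(z) = (1 + 1.6 z)(1 + (-1.05) z + (-0.56) z^2)
  [check: z-coef -1.05 - (-1.6) = 0.55; z^2-coef -0.56 - (-1.6)(-1.05) = -2.24; z^3-coef -(-1.6)(-0.56) = -0.896.]
Remaining roots from the quadratic factor 1 + (-1.05) z + (-0.56) z^2:
  Set 1 + (-1.05) z + (-0.56) z^2 = 0, i.e. a z^2 + b z + c = 0 with a = -0.56, b = -1.05, c = 1.
  Discriminant D = b^2 - 4ac = (-1.05)^2 - 4*(-0.56)*1 = 1.1025 - (-2.24) = 3.3425.
  D >= 0, so the roots are real: z = (-b +/- sqrt(D)) / (2a) = (1.05 +/- 1.828251) / (-1.12).
    z_1 = (1.05 + 1.828251) / (-1.12) = -2.5699,   |z_1| = 2.5699.
    z_2 = (1.05 - 1.828251) / (-1.12) = 0.6949,   |z_2| = 0.6949.
Moduli of all roots: 0.6250, 2.5699, 0.6949.
All moduli strictly greater than 1? No.
Verdict: Not stationary.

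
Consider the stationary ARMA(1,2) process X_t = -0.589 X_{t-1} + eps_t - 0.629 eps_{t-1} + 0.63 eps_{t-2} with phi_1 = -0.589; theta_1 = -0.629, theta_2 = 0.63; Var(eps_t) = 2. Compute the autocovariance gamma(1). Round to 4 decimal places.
\gamma(1) = -8.9930

Multiply the model equation by X_{t-k} and take expectations. With theta_0 = psi_0 = 1 and psi_j the MA(infinity) weights, this gives
  gamma(k) - sum_i phi_i gamma(k-i) = c_k,
  c_k = sigma^2 * sum_{j=k..q} theta_j psi_{j-k}   (c_k = 0 for k > q),
using gamma(-m) = gamma(m).
psi-weights needed (psi_j = theta_j + sum_i phi_i psi_{j-i}):
  psi_1 = theta_1 + phi_1 = -0.629 + (-0.589) = -1.218
  psi_2 = theta_2 + phi_1 psi_1 = 0.63 + (-0.589)(-1.218) = 1.347402
Right-hand sides:
  c_0 = sigma^2 (1 + theta_1 psi_1 + theta_2 psi_2) = 2 * (1 + (-0.629)(-1.218) + (0.63)(1.347402)) = 2 * 2.614985 = 5.229971
  c_1 = sigma^2 (theta_1 + theta_2 psi_1) = 2 * (-0.629 + (0.63)(-1.218)) = -2.79268
  c_2 = sigma^2 theta_2 = 2 * (0.63) = 1.26
Equations for k = 0 and k = 1 (AR order 1):
  gamma(0) = phi_1 gamma(1) + c_0
  gamma(1) = phi_1 gamma(0) + c_1
Substituting the second into the first: gamma(0) (1 - phi_1^2) = c_0 + phi_1 c_1, so
  gamma(0) = (c_0 + phi_1 c_1) / (1 - phi_1^2) = (5.229971 + (-0.589)(-2.79268)) / (1 - (-0.589)^2) = 6.874859 / 0.653079 = 10.526841.
  gamma(1) = phi_1 gamma(0) + c_1 = (-0.589)(10.526841) + (-2.79268) = -8.99299.
Therefore gamma(1) = -8.9930 (to 4 decimal places).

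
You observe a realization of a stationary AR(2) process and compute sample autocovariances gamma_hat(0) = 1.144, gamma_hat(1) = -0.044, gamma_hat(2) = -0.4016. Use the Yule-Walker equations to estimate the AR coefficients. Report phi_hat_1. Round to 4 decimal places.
\hat\phi_{1} = -0.0520

The Yule-Walker equations for an AR(p) process read, in matrix form,
  Gamma_p phi = r_p,   with   (Gamma_p)_{ij} = gamma(|i - j|),
                       (r_p)_i = gamma(i),   i,j = 1..p.
Substitute the sample gammas (Toeplitz matrix and right-hand side of size 2):
  Gamma_p = [[1.144, -0.044], [-0.044, 1.144]]
  r_p     = [-0.044, -0.4016]
Written out:
  1.144 phi_1 - 0.044 phi_2 = -0.044
  -0.044 phi_1 + 1.144 phi_2 = -0.4016
Solve by Cramer's rule:
  det = gamma(0)^2 - gamma(1)^2 = (1.144)^2 - (-0.044)^2 = 1.308736 - 0.001936 = 1.3068
  phi_hat_1 = [gamma(1) gamma(0) - gamma(1) gamma(2)] / det = [(-0.044)(1.144) - (-0.044)(-0.4016)] / 1.3068 = -0.0680064 / 1.3068 = -0.052
  phi_hat_2 = [gamma(0) gamma(2) - gamma(1)^2] / det = [(1.144)(-0.4016) - (-0.044)^2] / 1.3068 = -0.4613664 / 1.3068 = -0.3531
So phi_hat = [-0.0520, -0.3531].
Therefore phi_hat_1 = -0.0520.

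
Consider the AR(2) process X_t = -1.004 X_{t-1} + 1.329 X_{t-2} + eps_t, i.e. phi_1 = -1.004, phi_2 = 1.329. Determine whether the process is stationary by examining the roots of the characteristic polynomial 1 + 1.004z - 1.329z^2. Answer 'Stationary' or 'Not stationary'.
\text{Not stationary}

The AR(p) characteristic polynomial is P(z) = 1 + 1.004z - 1.329z^2.
Stationarity requires all roots to lie outside the unit circle, i.e. |z| > 1 for every root.
Set 1 + (1.004) z + (-1.329) z^2 = 0, i.e. a z^2 + b z + c = 0 with a = -1.329, b = 1.004, c = 1.
Discriminant D = b^2 - 4ac = (1.004)^2 - 4*(-1.329)*1 = 1.008016 - (-5.316) = 6.324016.
D >= 0, so the roots are real: z = (-b +/- sqrt(D)) / (2a) = (-1.004 +/- 2.51476) / (-2.658).
  z_1 = (-1.004 + 2.51476) / (-2.658) = -0.5684,   |z_1| = 0.5684.
  z_2 = (-1.004 - 2.51476) / (-2.658) = 1.3238,   |z_2| = 1.3238.
Moduli of all roots: 0.5684, 1.3238.
All moduli strictly greater than 1? No.
Verdict: Not stationary.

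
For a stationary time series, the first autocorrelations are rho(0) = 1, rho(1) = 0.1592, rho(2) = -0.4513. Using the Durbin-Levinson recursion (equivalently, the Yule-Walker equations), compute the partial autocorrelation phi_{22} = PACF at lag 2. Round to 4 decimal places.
\phi_{22} = -0.4890

The PACF at lag k is phi_{kk}, the last component of the solution
to the Yule-Walker system G_k phi = r_k where
  (G_k)_{ij} = rho(|i - j|), (r_k)_i = rho(i), i,j = 1..k.
Equivalently, Durbin-Levinson gives phi_{kk} iteratively:
  phi_{11} = rho(1)
  phi_{kk} = [rho(k) - sum_{j=1..k-1} phi_{k-1,j} rho(k-j)]
            / [1 - sum_{j=1..k-1} phi_{k-1,j} rho(j)],
  phi_{k,j} = phi_{k-1,j} - phi_{kk} phi_{k-1,k-j},  j = 1..k-1.
Step k = 1:
  phi_11 = rho(1) = 0.1592.
Step k = 2:
  phi_22 = [rho(2) - phi_11 rho(1)] / [1 - phi_11 rho(1)] = [-0.4513 - (0.1592)(0.1592)] / [1 - (0.1592)(0.1592)]
         = -0.47664464 / 0.97465536 = -0.489.
Therefore phi_{22} = -0.4890.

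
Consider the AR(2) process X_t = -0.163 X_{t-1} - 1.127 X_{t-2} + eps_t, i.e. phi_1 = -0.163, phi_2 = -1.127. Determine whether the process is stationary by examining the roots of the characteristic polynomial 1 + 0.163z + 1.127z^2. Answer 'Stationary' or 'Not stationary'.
\text{Not stationary}

The AR(p) characteristic polynomial is P(z) = 1 + 0.163z + 1.127z^2.
Stationarity requires all roots to lie outside the unit circle, i.e. |z| > 1 for every root.
Set 1 + (0.163) z + (1.127) z^2 = 0, i.e. a z^2 + b z + c = 0 with a = 1.127, b = 0.163, c = 1.
Discriminant D = b^2 - 4ac = (0.163)^2 - 4*(1.127)*1 = 0.026569 - (4.508) = -4.481431.
D < 0, so the roots are the complex-conjugate pair z = (-b +/- i sqrt(-D)) / (2a) = -0.0723 +/- 0.9392i.
For a conjugate pair |z|^2 = z * conj(z) = (product of roots) = c/a = 1/(1.127) = 0.887311, so |z| = sqrt(0.887311) = 0.942 for both roots.
Moduli of all roots: 0.9420, 0.9420.
All moduli strictly greater than 1? No.
Verdict: Not stationary.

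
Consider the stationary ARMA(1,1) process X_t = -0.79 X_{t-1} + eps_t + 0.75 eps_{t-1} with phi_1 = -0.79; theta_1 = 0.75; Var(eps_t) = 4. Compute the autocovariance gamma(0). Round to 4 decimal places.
\gamma(0) = 4.0170

Multiply the model equation by X_{t-k} and take expectations. With theta_0 = psi_0 = 1 and psi_j the MA(infinity) weights, this gives
  gamma(k) - sum_i phi_i gamma(k-i) = c_k,
  c_k = sigma^2 * sum_{j=k..q} theta_j psi_{j-k}   (c_k = 0 for k > q),
using gamma(-m) = gamma(m).
psi-weights needed (psi_j = theta_j + sum_i phi_i psi_{j-i}):
  psi_1 = theta_1 + phi_1 = 0.75 + (-0.79) = -0.04
Right-hand sides:
  c_0 = sigma^2 (1 + theta_1 psi_1) = 4 * (1 + (0.75)(-0.04)) = 4 * 0.97 = 3.88
  c_1 = sigma^2 theta_1 = 4 * (0.75) = 3
  c_2 = 0
Equations for k = 0 and k = 1 (AR order 1):
  gamma(0) = phi_1 gamma(1) + c_0
  gamma(1) = phi_1 gamma(0) + c_1
Substituting the second into the first: gamma(0) (1 - phi_1^2) = c_0 + phi_1 c_1, so
  gamma(0) = (c_0 + phi_1 c_1) / (1 - phi_1^2) = (3.88 + (-0.79)(3)) / (1 - (-0.79)^2) = 1.51 / 0.3759 = 4.017026.
Therefore gamma(0) = 4.0170 (to 4 decimal places).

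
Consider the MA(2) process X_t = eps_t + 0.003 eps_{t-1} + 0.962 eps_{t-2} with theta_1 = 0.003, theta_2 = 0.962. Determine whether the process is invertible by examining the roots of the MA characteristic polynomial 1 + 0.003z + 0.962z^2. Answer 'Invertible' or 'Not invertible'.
\text{Invertible}

The MA(q) characteristic polynomial is P(z) = 1 + 0.003z + 0.962z^2.
Invertibility requires all roots to lie outside the unit circle, i.e. |z| > 1 for every root.
Set 1 + (0.003) z + (0.962) z^2 = 0, i.e. a z^2 + b z + c = 0 with a = 0.962, b = 0.003, c = 1.
Discriminant D = b^2 - 4ac = (0.003)^2 - 4*(0.962)*1 = 0.000009 - (3.848) = -3.847991.
D < 0, so the roots are the complex-conjugate pair z = (-b +/- i sqrt(-D)) / (2a) = -0.0016 +/- 1.0196i.
For a conjugate pair |z|^2 = z * conj(z) = (product of roots) = c/a = 1/(0.962) = 1.039501, so |z| = sqrt(1.039501) = 1.0196 for both roots.
Moduli of all roots: 1.0196, 1.0196.
All moduli strictly greater than 1? Yes.
Verdict: Invertible.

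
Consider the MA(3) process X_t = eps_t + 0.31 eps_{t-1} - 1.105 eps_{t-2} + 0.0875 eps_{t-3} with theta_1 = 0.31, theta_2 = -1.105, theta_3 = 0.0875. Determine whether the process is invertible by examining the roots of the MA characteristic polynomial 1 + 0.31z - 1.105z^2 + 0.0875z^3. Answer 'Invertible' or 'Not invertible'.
\text{Not invertible}

The MA(q) characteristic polynomial is P(z) = 1 + 0.31z - 1.105z^2 + 0.0875z^3.
Invertibility requires all roots to lie outside the unit circle, i.e. |z| > 1 for every root.
Degree 3: look for a simple real root z0 first, then factor out (1 - z/z0) and solve the remaining quadratic.
Testing z0 = -0.8: P(-0.8) = 1 + (0.31)(-0.8) + (-1.105)(-0.8)^2 + (0.0875)(-0.8)^3
  = 1 + (-0.248) + (-0.7072) + (-0.0448) = 0.  So z_0 = -0.8 is a root, |z_0| = 0.8.
Divide out the factor (1 + 1.25 z) = (1 - z/z0) (since 1/z0 = -1.25):
  P(z) = (1 + 1.25 z)(1 + (-0.94) z + (0.07) z^2)
  [check: z-coef -0.94 - (-1.25) = 0.31; z^2-coef 0.07 - (-1.25)(-0.94) = -1.105; z^3-coef -(-1.25)(0.07) = 0.0875.]
Remaining roots from the quadratic factor 1 + (-0.94) z + (0.07) z^2:
  Set 1 + (-0.94) z + (0.07) z^2 = 0, i.e. a z^2 + b z + c = 0 with a = 0.07, b = -0.94, c = 1.
  Discriminant D = b^2 - 4ac = (-0.94)^2 - 4*(0.07)*1 = 0.8836 - (0.28) = 0.6036.
  D >= 0, so the roots are real: z = (-b +/- sqrt(D)) / (2a) = (0.94 +/- 0.776917) / (0.14).
    z_1 = (0.94 + 0.776917) / (0.14) = 12.2637,   |z_1| = 12.2637.
    z_2 = (0.94 - 0.776917) / (0.14) = 1.1649,   |z_2| = 1.1649.
Moduli of all roots: 0.8000, 12.2637, 1.1649.
All moduli strictly greater than 1? No.
Verdict: Not invertible.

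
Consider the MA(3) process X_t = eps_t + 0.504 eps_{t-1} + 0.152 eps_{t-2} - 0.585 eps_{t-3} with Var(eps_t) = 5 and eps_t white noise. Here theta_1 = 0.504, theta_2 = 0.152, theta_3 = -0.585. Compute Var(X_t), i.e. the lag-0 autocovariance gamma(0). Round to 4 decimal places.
\gamma(0) = 8.0967

For an MA(q) process X_t = eps_t + sum_i theta_i eps_{t-i} with
Var(eps_t) = sigma^2, the variance is
  gamma(0) = sigma^2 * (1 + sum_i theta_i^2).
  sum_i theta_i^2 = (0.504)^2 + (0.152)^2 + (-0.585)^2 = 0.254016 + 0.023104 + 0.342225 = 0.619345.
  gamma(0) = 5 * (1 + 0.619345) = 5 * 1.619345 = 8.096725, which rounds to 8.0967.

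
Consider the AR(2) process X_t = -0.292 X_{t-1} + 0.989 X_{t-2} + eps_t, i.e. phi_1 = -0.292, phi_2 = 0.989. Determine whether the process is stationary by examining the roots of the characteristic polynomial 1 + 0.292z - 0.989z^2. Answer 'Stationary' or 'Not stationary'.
\text{Not stationary}

The AR(p) characteristic polynomial is P(z) = 1 + 0.292z - 0.989z^2.
Stationarity requires all roots to lie outside the unit circle, i.e. |z| > 1 for every root.
Set 1 + (0.292) z + (-0.989) z^2 = 0, i.e. a z^2 + b z + c = 0 with a = -0.989, b = 0.292, c = 1.
Discriminant D = b^2 - 4ac = (0.292)^2 - 4*(-0.989)*1 = 0.085264 - (-3.956) = 4.041264.
D >= 0, so the roots are real: z = (-b +/- sqrt(D)) / (2a) = (-0.292 +/- 2.01029) / (-1.978).
  z_1 = (-0.292 + 2.01029) / (-1.978) = -0.8687,   |z_1| = 0.8687.
  z_2 = (-0.292 - 2.01029) / (-1.978) = 1.1639,   |z_2| = 1.1639.
Moduli of all roots: 0.8687, 1.1639.
All moduli strictly greater than 1? No.
Verdict: Not stationary.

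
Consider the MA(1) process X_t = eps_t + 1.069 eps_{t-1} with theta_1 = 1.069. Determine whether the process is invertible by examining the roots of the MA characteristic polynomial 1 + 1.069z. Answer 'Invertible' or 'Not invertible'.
\text{Not invertible}

The MA(q) characteristic polynomial is P(z) = 1 + 1.069z.
Invertibility requires all roots to lie outside the unit circle, i.e. |z| > 1 for every root.
This is linear in z: 1 + (1.069) z = 0  =>  z = -1/(1.069) = -0.935454,  |z| = 0.935454.
Moduli of all roots: 0.9355.
All moduli strictly greater than 1? No.
Verdict: Not invertible.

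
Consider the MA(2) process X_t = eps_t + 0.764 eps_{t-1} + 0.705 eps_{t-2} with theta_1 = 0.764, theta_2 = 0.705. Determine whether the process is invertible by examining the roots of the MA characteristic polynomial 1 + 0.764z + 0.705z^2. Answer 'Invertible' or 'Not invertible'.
\text{Invertible}

The MA(q) characteristic polynomial is P(z) = 1 + 0.764z + 0.705z^2.
Invertibility requires all roots to lie outside the unit circle, i.e. |z| > 1 for every root.
Set 1 + (0.764) z + (0.705) z^2 = 0, i.e. a z^2 + b z + c = 0 with a = 0.705, b = 0.764, c = 1.
Discriminant D = b^2 - 4ac = (0.764)^2 - 4*(0.705)*1 = 0.583696 - (2.82) = -2.236304.
D < 0, so the roots are the complex-conjugate pair z = (-b +/- i sqrt(-D)) / (2a) = -0.5418 +/- 1.0606i.
For a conjugate pair |z|^2 = z * conj(z) = (product of roots) = c/a = 1/(0.705) = 1.41844, so |z| = sqrt(1.41844) = 1.191 for both roots.
Moduli of all roots: 1.1910, 1.1910.
All moduli strictly greater than 1? Yes.
Verdict: Invertible.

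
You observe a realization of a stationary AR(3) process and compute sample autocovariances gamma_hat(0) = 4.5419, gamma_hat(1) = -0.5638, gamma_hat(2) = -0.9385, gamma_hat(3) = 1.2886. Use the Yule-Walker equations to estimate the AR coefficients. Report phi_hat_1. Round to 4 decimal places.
\hat\phi_{1} = -0.0980

The Yule-Walker equations for an AR(p) process read, in matrix form,
  Gamma_p phi = r_p,   with   (Gamma_p)_{ij} = gamma(|i - j|),
                       (r_p)_i = gamma(i),   i,j = 1..p.
Substitute the sample gammas (Toeplitz matrix and right-hand side of size 3):
  Gamma_p = [[4.5419, -0.5638, -0.9385], [-0.5638, 4.5419, -0.5638], [-0.9385, -0.5638, 4.5419]]
  r_p     = [-0.5638, -0.9385, 1.2886]
Written out (R1..R3):
  (R1) 4.5419 phi_1 - 0.5638 phi_2 - 0.9385 phi_3 = -0.5638
  (R2) -0.5638 phi_1 + 4.5419 phi_2 - 0.5638 phi_3 = -0.9385
  (R3) -0.9385 phi_1 - 0.5638 phi_2 + 4.5419 phi_3 = 1.2886
Gaussian elimination:
  R2 <- R2 - (-0.5638/4.5419) R1 = R2 - (-0.124133) R1:  4.471914 phi_2 - 0.680299 phi_3 = -1.008486
  R3 <- R3 - (-0.9385/4.5419) R1 = R3 - (-0.206632) R1:  -0.680299 phi_2 + 4.347976 phi_3 = 1.172101
  R3 <- R3 - (-0.680299/4.471914) R2 = R3 - (-0.152127) R2:  4.244484 phi_3 = 1.018683
Back-substitution:
  phi_hat_3 = 1.018683 / 4.244484 = 0.240002
  phi_hat_2 = (-1.008486 - (-0.680299)(0.240002)) / 4.471914 = -0.189005
  phi_hat_1 = (-0.5638 - (-0.5638)(-0.189005) - (-0.9385)(0.240002)) / 4.5419 = -0.098003
So phi_hat = [-0.0980, -0.1890, 0.2400].
Therefore phi_hat_1 = -0.0980.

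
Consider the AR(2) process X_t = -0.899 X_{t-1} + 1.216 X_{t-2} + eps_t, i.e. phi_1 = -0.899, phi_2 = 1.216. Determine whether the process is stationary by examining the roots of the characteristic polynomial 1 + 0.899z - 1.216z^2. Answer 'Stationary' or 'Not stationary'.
\text{Not stationary}

The AR(p) characteristic polynomial is P(z) = 1 + 0.899z - 1.216z^2.
Stationarity requires all roots to lie outside the unit circle, i.e. |z| > 1 for every root.
Set 1 + (0.899) z + (-1.216) z^2 = 0, i.e. a z^2 + b z + c = 0 with a = -1.216, b = 0.899, c = 1.
Discriminant D = b^2 - 4ac = (0.899)^2 - 4*(-1.216)*1 = 0.808201 - (-4.864) = 5.672201.
D >= 0, so the roots are real: z = (-b +/- sqrt(D)) / (2a) = (-0.899 +/- 2.381638) / (-2.432).
  z_1 = (-0.899 + 2.381638) / (-2.432) = -0.6096,   |z_1| = 0.6096.
  z_2 = (-0.899 - 2.381638) / (-2.432) = 1.3489,   |z_2| = 1.3489.
Moduli of all roots: 0.6096, 1.3489.
All moduli strictly greater than 1? No.
Verdict: Not stationary.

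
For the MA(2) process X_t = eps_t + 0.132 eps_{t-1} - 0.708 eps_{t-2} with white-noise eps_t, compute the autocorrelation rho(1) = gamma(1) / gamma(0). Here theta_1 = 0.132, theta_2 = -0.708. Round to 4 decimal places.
\rho(1) = 0.0254

For an MA(q) process with theta_0 = 1, the autocovariance is
  gamma(k) = sigma^2 * sum_{i=0..q-k} theta_i * theta_{i+k},
and rho(k) = gamma(k) / gamma(0). Sigma^2 cancels.
  numerator   = (1)*(0.132) + (0.132)*(-0.708) = 0.038544.
  denominator = (1)^2 + (0.132)^2 + (-0.708)^2 = 1.518688.
  rho(1) = 0.038544 / 1.518688 = 0.0254.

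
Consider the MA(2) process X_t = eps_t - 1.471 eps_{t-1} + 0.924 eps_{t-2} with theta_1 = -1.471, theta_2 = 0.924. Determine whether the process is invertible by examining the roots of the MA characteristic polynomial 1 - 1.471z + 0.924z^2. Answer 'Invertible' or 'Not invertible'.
\text{Invertible}

The MA(q) characteristic polynomial is P(z) = 1 - 1.471z + 0.924z^2.
Invertibility requires all roots to lie outside the unit circle, i.e. |z| > 1 for every root.
Set 1 + (-1.471) z + (0.924) z^2 = 0, i.e. a z^2 + b z + c = 0 with a = 0.924, b = -1.471, c = 1.
Discriminant D = b^2 - 4ac = (-1.471)^2 - 4*(0.924)*1 = 2.163841 - (3.696) = -1.532159.
D < 0, so the roots are the complex-conjugate pair z = (-b +/- i sqrt(-D)) / (2a) = 0.796 +/- 0.6698i.
For a conjugate pair |z|^2 = z * conj(z) = (product of roots) = c/a = 1/(0.924) = 1.082251, so |z| = sqrt(1.082251) = 1.0403 for both roots.
Moduli of all roots: 1.0403, 1.0403.
All moduli strictly greater than 1? Yes.
Verdict: Invertible.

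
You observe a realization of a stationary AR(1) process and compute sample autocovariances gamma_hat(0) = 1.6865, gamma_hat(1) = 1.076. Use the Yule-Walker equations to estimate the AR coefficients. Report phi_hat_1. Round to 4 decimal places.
\hat\phi_{1} = 0.6380

The Yule-Walker equations for an AR(p) process read, in matrix form,
  Gamma_p phi = r_p,   with   (Gamma_p)_{ij} = gamma(|i - j|),
                       (r_p)_i = gamma(i),   i,j = 1..p.
Substitute the sample gammas (Toeplitz matrix and right-hand side of size 1):
  Gamma_p = [[1.6865]]
  r_p     = [1.076]
With p = 1 this is the single equation gamma(0) phi_1 = gamma(1):
  phi_hat_1 = gamma(1) / gamma(0) = 1.076 / 1.6865 = 0.6380.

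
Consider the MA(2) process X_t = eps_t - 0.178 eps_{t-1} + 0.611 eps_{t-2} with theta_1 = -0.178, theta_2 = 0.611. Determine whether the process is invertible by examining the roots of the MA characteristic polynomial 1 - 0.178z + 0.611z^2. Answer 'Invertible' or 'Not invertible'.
\text{Invertible}

The MA(q) characteristic polynomial is P(z) = 1 - 0.178z + 0.611z^2.
Invertibility requires all roots to lie outside the unit circle, i.e. |z| > 1 for every root.
Set 1 + (-0.178) z + (0.611) z^2 = 0, i.e. a z^2 + b z + c = 0 with a = 0.611, b = -0.178, c = 1.
Discriminant D = b^2 - 4ac = (-0.178)^2 - 4*(0.611)*1 = 0.031684 - (2.444) = -2.412316.
D < 0, so the roots are the complex-conjugate pair z = (-b +/- i sqrt(-D)) / (2a) = 0.1457 +/- 1.271i.
For a conjugate pair |z|^2 = z * conj(z) = (product of roots) = c/a = 1/(0.611) = 1.636661, so |z| = sqrt(1.636661) = 1.2793 for both roots.
Moduli of all roots: 1.2793, 1.2793.
All moduli strictly greater than 1? Yes.
Verdict: Invertible.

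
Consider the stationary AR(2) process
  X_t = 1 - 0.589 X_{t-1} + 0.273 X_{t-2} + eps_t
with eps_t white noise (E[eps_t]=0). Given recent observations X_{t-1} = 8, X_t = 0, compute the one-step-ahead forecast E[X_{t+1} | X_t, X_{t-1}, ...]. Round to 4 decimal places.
E[X_{t+1} \mid \mathcal F_t] = 3.1840

For an AR(p) model X_t = c + sum_i phi_i X_{t-i} + eps_t, the
one-step-ahead conditional mean is
  E[X_{t+1} | X_t, ...] = c + sum_i phi_i X_{t+1-i}.
Substitute known values:
  E[X_{t+1} | ...] = 1 + (-0.589) * (0) + (0.273) * (8)
                   = 3.1840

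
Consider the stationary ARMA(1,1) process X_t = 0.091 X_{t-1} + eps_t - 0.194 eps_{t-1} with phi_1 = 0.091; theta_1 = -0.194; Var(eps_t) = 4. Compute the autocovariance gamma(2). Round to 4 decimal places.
\gamma(2) = -0.0371

Multiply the model equation by X_{t-k} and take expectations. With theta_0 = psi_0 = 1 and psi_j the MA(infinity) weights, this gives
  gamma(k) - sum_i phi_i gamma(k-i) = c_k,
  c_k = sigma^2 * sum_{j=k..q} theta_j psi_{j-k}   (c_k = 0 for k > q),
using gamma(-m) = gamma(m).
psi-weights needed (psi_j = theta_j + sum_i phi_i psi_{j-i}):
  psi_1 = theta_1 + phi_1 = -0.194 + (0.091) = -0.103
Right-hand sides:
  c_0 = sigma^2 (1 + theta_1 psi_1) = 4 * (1 + (-0.194)(-0.103)) = 4 * 1.019982 = 4.079928
  c_1 = sigma^2 theta_1 = 4 * (-0.194) = -0.776
  c_2 = 0
Equations for k = 0 and k = 1 (AR order 1):
  gamma(0) = phi_1 gamma(1) + c_0
  gamma(1) = phi_1 gamma(0) + c_1
Substituting the second into the first: gamma(0) (1 - phi_1^2) = c_0 + phi_1 c_1, so
  gamma(0) = (c_0 + phi_1 c_1) / (1 - phi_1^2) = (4.079928 + (0.091)(-0.776)) / (1 - (0.091)^2) = 4.009312 / 0.991719 = 4.04279.
  gamma(1) = phi_1 gamma(0) + c_1 = (0.091)(4.04279) + (-0.776) = -0.408106.
For k = 2 (> q): gamma(2) = phi_1 gamma(1) = (0.091)(-0.408106) = -0.037138.
Therefore gamma(2) = -0.0371 (to 4 decimal places).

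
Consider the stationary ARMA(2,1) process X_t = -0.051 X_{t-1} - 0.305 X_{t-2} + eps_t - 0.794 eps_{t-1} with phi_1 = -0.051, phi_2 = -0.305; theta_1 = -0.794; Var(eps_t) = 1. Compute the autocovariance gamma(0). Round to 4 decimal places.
\gamma(0) = 1.8689

Multiply the model equation by X_{t-k} and take expectations. With theta_0 = psi_0 = 1 and psi_j the MA(infinity) weights, this gives
  gamma(k) - sum_i phi_i gamma(k-i) = c_k,
  c_k = sigma^2 * sum_{j=k..q} theta_j psi_{j-k}   (c_k = 0 for k > q),
using gamma(-m) = gamma(m).
psi-weights needed (psi_j = theta_j + sum_i phi_i psi_{j-i}):
  psi_1 = theta_1 + phi_1 = -0.794 + (-0.051) = -0.845
Right-hand sides:
  c_0 = sigma^2 (1 + theta_1 psi_1) = 1 * (1 + (-0.794)(-0.845)) = 1 * 1.67093 = 1.67093
  c_1 = sigma^2 theta_1 = 1 * (-0.794) = -0.794
  c_2 = 0
Equations for k = 0, 1, 2 (AR order 2, c_2 = 0):
  (E0) gamma(0) = phi_1 gamma(1) + phi_2 gamma(2) + c_0
  (E1) gamma(1) = phi_1 gamma(0) + phi_2 gamma(1) + c_1
  (E2) gamma(2) = phi_1 gamma(1) + phi_2 gamma(0)
From (E1): gamma(1) = A gamma(0) + B with
  A = phi_1 / (1 - phi_2) = -0.051 / 1.305 = -0.03908,   B = c_1 / (1 - phi_2) = -0.794 / 1.305 = -0.608429.
Insert (E2) into (E0): gamma(0) (1 - phi_2^2) = phi_1 (1 + phi_2) gamma(1) + c_0.
  phi_1 (1 + phi_2) = (-0.051)(0.695) = -0.035445,   1 - phi_2^2 = 0.906975.
Replace gamma(1) by A gamma(0) + B and collect gamma(0):
  gamma(0) [0.906975 - (-0.035445)(-0.03908)] = (-0.035445)(-0.608429) + 1.67093
  gamma(0) * 0.90559 = 1.692496
  gamma(0) = 1.692496 / 0.90559 = 1.868943.
Therefore gamma(0) = 1.8689 (to 4 decimal places).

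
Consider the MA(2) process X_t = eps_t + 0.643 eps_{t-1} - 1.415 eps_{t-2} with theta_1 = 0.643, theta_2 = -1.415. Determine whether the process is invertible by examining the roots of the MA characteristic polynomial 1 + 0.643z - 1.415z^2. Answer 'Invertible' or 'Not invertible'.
\text{Not invertible}

The MA(q) characteristic polynomial is P(z) = 1 + 0.643z - 1.415z^2.
Invertibility requires all roots to lie outside the unit circle, i.e. |z| > 1 for every root.
Set 1 + (0.643) z + (-1.415) z^2 = 0, i.e. a z^2 + b z + c = 0 with a = -1.415, b = 0.643, c = 1.
Discriminant D = b^2 - 4ac = (0.643)^2 - 4*(-1.415)*1 = 0.413449 - (-5.66) = 6.073449.
D >= 0, so the roots are real: z = (-b +/- sqrt(D)) / (2a) = (-0.643 +/- 2.464437) / (-2.83).
  z_1 = (-0.643 + 2.464437) / (-2.83) = -0.6436,   |z_1| = 0.6436.
  z_2 = (-0.643 - 2.464437) / (-2.83) = 1.098,   |z_2| = 1.098.
Moduli of all roots: 0.6436, 1.0980.
All moduli strictly greater than 1? No.
Verdict: Not invertible.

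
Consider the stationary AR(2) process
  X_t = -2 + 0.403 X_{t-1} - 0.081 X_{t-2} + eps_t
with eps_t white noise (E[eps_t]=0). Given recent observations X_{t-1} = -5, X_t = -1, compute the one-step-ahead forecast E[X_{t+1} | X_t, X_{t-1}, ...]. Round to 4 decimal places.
E[X_{t+1} \mid \mathcal F_t] = -1.9980

For an AR(p) model X_t = c + sum_i phi_i X_{t-i} + eps_t, the
one-step-ahead conditional mean is
  E[X_{t+1} | X_t, ...] = c + sum_i phi_i X_{t+1-i}.
Substitute known values:
  E[X_{t+1} | ...] = -2 + (0.403) * (-1) + (-0.081) * (-5)
                   = -1.9980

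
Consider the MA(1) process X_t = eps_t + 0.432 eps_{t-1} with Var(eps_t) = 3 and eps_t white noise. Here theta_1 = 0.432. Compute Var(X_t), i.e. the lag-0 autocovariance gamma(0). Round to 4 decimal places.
\gamma(0) = 3.5599

For an MA(q) process X_t = eps_t + sum_i theta_i eps_{t-i} with
Var(eps_t) = sigma^2, the variance is
  gamma(0) = sigma^2 * (1 + sum_i theta_i^2).
  sum_i theta_i^2 = (0.432)^2 = 0.186624.
  gamma(0) = 3 * (1 + 0.186624) = 3 * 1.186624 = 3.559872, which rounds to 3.5599.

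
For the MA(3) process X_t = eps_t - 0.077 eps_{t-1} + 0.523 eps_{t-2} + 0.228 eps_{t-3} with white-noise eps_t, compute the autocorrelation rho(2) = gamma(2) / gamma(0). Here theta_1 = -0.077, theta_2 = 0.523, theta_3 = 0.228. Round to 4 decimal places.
\rho(2) = 0.3796

For an MA(q) process with theta_0 = 1, the autocovariance is
  gamma(k) = sigma^2 * sum_{i=0..q-k} theta_i * theta_{i+k},
and rho(k) = gamma(k) / gamma(0). Sigma^2 cancels.
  numerator   = (1)*(0.523) + (-0.077)*(0.228) = 0.505444.
  denominator = (1)^2 + (-0.077)^2 + (0.523)^2 + (0.228)^2 = 1.331442.
  rho(2) = 0.505444 / 1.331442 = 0.3796.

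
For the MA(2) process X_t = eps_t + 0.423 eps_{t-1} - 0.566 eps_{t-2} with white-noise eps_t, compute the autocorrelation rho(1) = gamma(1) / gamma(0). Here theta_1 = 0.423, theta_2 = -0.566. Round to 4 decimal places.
\rho(1) = 0.1224

For an MA(q) process with theta_0 = 1, the autocovariance is
  gamma(k) = sigma^2 * sum_{i=0..q-k} theta_i * theta_{i+k},
and rho(k) = gamma(k) / gamma(0). Sigma^2 cancels.
  numerator   = (1)*(0.423) + (0.423)*(-0.566) = 0.183582.
  denominator = (1)^2 + (0.423)^2 + (-0.566)^2 = 1.499285.
  rho(1) = 0.183582 / 1.499285 = 0.1224.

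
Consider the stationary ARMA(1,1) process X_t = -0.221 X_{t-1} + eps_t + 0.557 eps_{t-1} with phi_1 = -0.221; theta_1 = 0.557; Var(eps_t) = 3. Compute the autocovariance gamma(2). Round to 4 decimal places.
\gamma(2) = -0.2054

Multiply the model equation by X_{t-k} and take expectations. With theta_0 = psi_0 = 1 and psi_j the MA(infinity) weights, this gives
  gamma(k) - sum_i phi_i gamma(k-i) = c_k,
  c_k = sigma^2 * sum_{j=k..q} theta_j psi_{j-k}   (c_k = 0 for k > q),
using gamma(-m) = gamma(m).
psi-weights needed (psi_j = theta_j + sum_i phi_i psi_{j-i}):
  psi_1 = theta_1 + phi_1 = 0.557 + (-0.221) = 0.336
Right-hand sides:
  c_0 = sigma^2 (1 + theta_1 psi_1) = 3 * (1 + (0.557)(0.336)) = 3 * 1.187152 = 3.561456
  c_1 = sigma^2 theta_1 = 3 * (0.557) = 1.671
  c_2 = 0
Equations for k = 0 and k = 1 (AR order 1):
  gamma(0) = phi_1 gamma(1) + c_0
  gamma(1) = phi_1 gamma(0) + c_1
Substituting the second into the first: gamma(0) (1 - phi_1^2) = c_0 + phi_1 c_1, so
  gamma(0) = (c_0 + phi_1 c_1) / (1 - phi_1^2) = (3.561456 + (-0.221)(1.671)) / (1 - (-0.221)^2) = 3.192165 / 0.951159 = 3.356079.
  gamma(1) = phi_1 gamma(0) + c_1 = (-0.221)(3.356079) + (1.671) = 0.929306.
For k = 2 (> q): gamma(2) = phi_1 gamma(1) = (-0.221)(0.929306) = -0.205377.
Therefore gamma(2) = -0.2054 (to 4 decimal places).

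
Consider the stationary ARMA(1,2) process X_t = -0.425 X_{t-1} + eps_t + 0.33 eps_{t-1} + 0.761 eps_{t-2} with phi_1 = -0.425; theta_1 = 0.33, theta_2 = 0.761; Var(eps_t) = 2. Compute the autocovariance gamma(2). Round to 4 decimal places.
\gamma(2) = 1.9506

Multiply the model equation by X_{t-k} and take expectations. With theta_0 = psi_0 = 1 and psi_j the MA(infinity) weights, this gives
  gamma(k) - sum_i phi_i gamma(k-i) = c_k,
  c_k = sigma^2 * sum_{j=k..q} theta_j psi_{j-k}   (c_k = 0 for k > q),
using gamma(-m) = gamma(m).
psi-weights needed (psi_j = theta_j + sum_i phi_i psi_{j-i}):
  psi_1 = theta_1 + phi_1 = 0.33 + (-0.425) = -0.095
  psi_2 = theta_2 + phi_1 psi_1 = 0.761 + (-0.425)(-0.095) = 0.801375
Right-hand sides:
  c_0 = sigma^2 (1 + theta_1 psi_1 + theta_2 psi_2) = 2 * (1 + (0.33)(-0.095) + (0.761)(0.801375)) = 2 * 1.578496 = 3.156993
  c_1 = sigma^2 (theta_1 + theta_2 psi_1) = 2 * (0.33 + (0.761)(-0.095)) = 0.51541
  c_2 = sigma^2 theta_2 = 2 * (0.761) = 1.522
Equations for k = 0 and k = 1 (AR order 1):
  gamma(0) = phi_1 gamma(1) + c_0
  gamma(1) = phi_1 gamma(0) + c_1
Substituting the second into the first: gamma(0) (1 - phi_1^2) = c_0 + phi_1 c_1, so
  gamma(0) = (c_0 + phi_1 c_1) / (1 - phi_1^2) = (3.156993 + (-0.425)(0.51541)) / (1 - (-0.425)^2) = 2.937943 / 0.819375 = 3.585591.
  gamma(1) = phi_1 gamma(0) + c_1 = (-0.425)(3.585591) + (0.51541) = -1.008466.
For k = 2: gamma(2) = phi_1 gamma(1) + c_2
  = (-0.425)(-1.008466) + (1.522) = 1.950598.
Therefore gamma(2) = 1.9506 (to 4 decimal places).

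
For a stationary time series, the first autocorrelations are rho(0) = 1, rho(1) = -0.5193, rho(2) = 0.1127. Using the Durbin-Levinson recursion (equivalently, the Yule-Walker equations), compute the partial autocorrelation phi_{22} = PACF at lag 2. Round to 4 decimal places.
\phi_{22} = -0.2149

The PACF at lag k is phi_{kk}, the last component of the solution
to the Yule-Walker system G_k phi = r_k where
  (G_k)_{ij} = rho(|i - j|), (r_k)_i = rho(i), i,j = 1..k.
Equivalently, Durbin-Levinson gives phi_{kk} iteratively:
  phi_{11} = rho(1)
  phi_{kk} = [rho(k) - sum_{j=1..k-1} phi_{k-1,j} rho(k-j)]
            / [1 - sum_{j=1..k-1} phi_{k-1,j} rho(j)],
  phi_{k,j} = phi_{k-1,j} - phi_{kk} phi_{k-1,k-j},  j = 1..k-1.
Step k = 1:
  phi_11 = rho(1) = -0.5193.
Step k = 2:
  phi_22 = [rho(2) - phi_11 rho(1)] / [1 - phi_11 rho(1)] = [0.1127 - (-0.5193)(-0.5193)] / [1 - (-0.5193)(-0.5193)]
         = -0.15697249 / 0.73032751 = -0.2149.
Therefore phi_{22} = -0.2149.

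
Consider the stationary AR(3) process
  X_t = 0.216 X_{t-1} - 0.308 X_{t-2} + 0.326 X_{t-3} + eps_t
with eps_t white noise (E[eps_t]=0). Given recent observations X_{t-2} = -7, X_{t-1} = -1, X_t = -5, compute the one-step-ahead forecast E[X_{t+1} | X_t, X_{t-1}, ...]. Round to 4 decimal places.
E[X_{t+1} \mid \mathcal F_t] = -3.0540

For an AR(p) model X_t = c + sum_i phi_i X_{t-i} + eps_t, the
one-step-ahead conditional mean is
  E[X_{t+1} | X_t, ...] = c + sum_i phi_i X_{t+1-i}.
Substitute known values:
  E[X_{t+1} | ...] = (0.216) * (-5) + (-0.308) * (-1) + (0.326) * (-7)
                   = -3.0540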